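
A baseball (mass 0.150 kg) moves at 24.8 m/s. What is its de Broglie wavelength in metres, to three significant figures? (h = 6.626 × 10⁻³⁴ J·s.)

λ = 1.78 × 10⁻³⁴ m

p = mv = 0.150 × 24.8 = 3.720 kg·m/s.
λ = h/p = 6.626 × 10⁻³⁴ / 3.720 = 1.78 × 10⁻³⁴ m.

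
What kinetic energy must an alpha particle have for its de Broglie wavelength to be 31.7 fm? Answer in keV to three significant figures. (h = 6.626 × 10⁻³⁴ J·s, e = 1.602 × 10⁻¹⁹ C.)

KE = 205 keV

p = h/λ = 6.626 × 10⁻³⁴ / 3.170 × 10⁻¹⁴ = 2.090 × 10⁻²⁰ kg·m/s.
KE = p²/(2m) = (2.090 × 10⁻²⁰)² / (2 × 6.645 × 10⁻²⁷) = 3.287 × 10⁻¹⁴ J = 205 keV.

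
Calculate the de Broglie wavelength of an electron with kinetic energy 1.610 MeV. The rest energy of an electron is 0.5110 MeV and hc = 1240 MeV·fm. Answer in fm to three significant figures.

λ = 602 fm

Total energy E = KE + m₀c² = 1.610 + 0.5110 = 2.1210 MeV.
(pc)² = E² − (m₀c²)² = (2.1210)² − (0.5110)² = 4.238 MeV², so pc = 2.059 MeV.
λ = hc/(pc) = 1240 MeV·fm / 2.059 MeV = 602 fm.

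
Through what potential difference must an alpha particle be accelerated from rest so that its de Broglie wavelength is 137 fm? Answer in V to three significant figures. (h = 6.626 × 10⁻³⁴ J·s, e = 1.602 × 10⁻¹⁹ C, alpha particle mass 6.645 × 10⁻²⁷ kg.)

p = h/λ = 6.626 × 10⁻³⁴ / 1.370 × 10⁻¹³ = 4.836 × 10⁻²¹ kg·m/s.
KE = p²/(2m) = 1.760 × 10⁻¹⁵ J.
V = KE/2e = 1.760 × 10⁻¹⁵ / (2 × 1.602 × 10⁻¹⁹) = 5490 V.

V = 5490 V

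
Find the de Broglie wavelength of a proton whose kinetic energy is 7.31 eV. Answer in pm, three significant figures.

KE = 7.31 eV = 1.171 × 10⁻¹⁸ J.
p = √(2mKE) = √(2 × 1.673 × 10⁻²⁷ × 1.171 × 10⁻¹⁸) = 6.260 × 10⁻²³ kg·m/s.
λ = h/p = 6.626 × 10⁻³⁴ / 6.260 × 10⁻²³ = 1.06 × 10⁻¹¹ m = 10.6 pm.

λ = 10.6 pm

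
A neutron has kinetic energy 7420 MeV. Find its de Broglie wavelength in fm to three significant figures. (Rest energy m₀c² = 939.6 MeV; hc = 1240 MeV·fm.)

λ = 0.149 fm

Total energy E = KE + m₀c² = 7420 + 939.6 = 8359.6 MeV.
(pc)² = E² − (m₀c²)² = (8359.6)² − (939.6)² = 6.900 × 10⁷ MeV², so pc = 8307 MeV.
λ = hc/(pc) = 1240 MeV·fm / 8307 MeV = 0.149 fm.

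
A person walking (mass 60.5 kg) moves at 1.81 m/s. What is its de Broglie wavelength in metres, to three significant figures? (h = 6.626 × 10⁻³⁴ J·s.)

λ = 6.05 × 10⁻³⁶ m

p = mv = 60.5 × 1.81 = 1.095 × 10² kg·m/s.
λ = h/p = 6.626 × 10⁻³⁴ / 1.095 × 10² = 6.05 × 10⁻³⁶ m.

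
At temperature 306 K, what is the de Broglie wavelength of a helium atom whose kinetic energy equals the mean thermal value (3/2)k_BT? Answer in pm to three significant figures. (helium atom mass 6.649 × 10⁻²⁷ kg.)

KE = (3/2)k_BT = 1.5 × 1.381 × 10⁻²³ × 306 = 6.339 × 10⁻²¹ J.
p = √(2mKE) = √(2 × 6.649 × 10⁻²⁷ × 6.339 × 10⁻²¹) = 9.181 × 10⁻²⁴ kg·m/s.
λ = h/p = 7.22 × 10⁻¹¹ m = 72.2 pm.

λ = 72.2 pm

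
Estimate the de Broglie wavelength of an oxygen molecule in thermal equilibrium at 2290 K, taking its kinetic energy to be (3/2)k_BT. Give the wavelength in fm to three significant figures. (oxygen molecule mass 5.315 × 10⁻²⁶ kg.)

λ = 9330 fm

KE = (3/2)k_BT = 1.5 × 1.381 × 10⁻²³ × 2290 = 4.744 × 10⁻²⁰ J.
p = √(2mKE) = √(2 × 5.315 × 10⁻²⁶ × 4.744 × 10⁻²⁰) = 7.101 × 10⁻²³ kg·m/s.
λ = h/p = 9.33 × 10⁻¹² m = 9330 fm.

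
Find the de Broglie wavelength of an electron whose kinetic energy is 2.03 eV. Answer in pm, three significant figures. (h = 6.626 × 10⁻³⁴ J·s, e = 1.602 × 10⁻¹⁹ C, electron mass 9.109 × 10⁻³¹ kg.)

KE = 2.03 eV = 3.252 × 10⁻¹⁹ J.
p = √(2mKE) = √(2 × 9.109 × 10⁻³¹ × 3.252 × 10⁻¹⁹) = 7.697 × 10⁻²⁵ kg·m/s.
λ = h/p = 6.626 × 10⁻³⁴ / 7.697 × 10⁻²⁵ = 8.61 × 10⁻¹⁰ m = 861 pm.

λ = 861 pm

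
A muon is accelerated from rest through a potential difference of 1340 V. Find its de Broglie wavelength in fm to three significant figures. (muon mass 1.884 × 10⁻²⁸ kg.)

KE = eV = 1.602 × 10⁻¹⁹ × 1340 = 2.147 × 10⁻¹⁶ J.
p = √(2mKE) = √(2 × 1.884 × 10⁻²⁸ × 2.147 × 10⁻¹⁶) = 2.844 × 10⁻²² kg·m/s.
λ = h/p = 6.626 × 10⁻³⁴ / 2.844 × 10⁻²² = 2.33 × 10⁻¹² m = 2330 fm.

λ = 2330 fm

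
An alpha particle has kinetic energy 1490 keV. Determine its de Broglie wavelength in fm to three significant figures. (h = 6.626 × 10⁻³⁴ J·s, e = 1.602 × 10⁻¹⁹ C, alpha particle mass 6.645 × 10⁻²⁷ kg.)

λ = 11.8 fm

KE = 1490 keV = 2.387 × 10⁻¹³ J.
p = √(2mKE) = √(2 × 6.645 × 10⁻²⁷ × 2.387 × 10⁻¹³) = 5.632 × 10⁻²⁰ kg·m/s.
λ = h/p = 6.626 × 10⁻³⁴ / 5.632 × 10⁻²⁰ = 1.18 × 10⁻¹⁴ m = 11.8 fm.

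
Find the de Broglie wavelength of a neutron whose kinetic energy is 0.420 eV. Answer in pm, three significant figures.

λ = 44.1 pm

KE = 0.420 eV = 6.728 × 10⁻²⁰ J.
p = √(2mKE) = √(2 × 1.675 × 10⁻²⁷ × 6.728 × 10⁻²⁰) = 1.501 × 10⁻²³ kg·m/s.
λ = h/p = 6.626 × 10⁻³⁴ / 1.501 × 10⁻²³ = 4.41 × 10⁻¹¹ m = 44.1 pm.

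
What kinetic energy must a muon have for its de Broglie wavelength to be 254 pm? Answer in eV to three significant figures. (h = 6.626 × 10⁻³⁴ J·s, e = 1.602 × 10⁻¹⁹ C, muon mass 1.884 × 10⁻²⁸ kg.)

KE = 0.113 eV

p = h/λ = 6.626 × 10⁻³⁴ / 2.540 × 10⁻¹⁰ = 2.609 × 10⁻²⁴ kg·m/s.
KE = p²/(2m) = (2.609 × 10⁻²⁴)² / (2 × 1.884 × 10⁻²⁸) = 1.806 × 10⁻²⁰ J = 0.113 eV.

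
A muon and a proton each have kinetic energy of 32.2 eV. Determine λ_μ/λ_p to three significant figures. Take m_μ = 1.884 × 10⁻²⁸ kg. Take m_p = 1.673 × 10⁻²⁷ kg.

λ_μ/λ_p = 2.98

At fixed KE, p = √(2mKE) so λ = h/p ∝ 1/√m.
λ_μ/λ_p = √(m_p/m_μ) = √(1.673 × 10⁻²⁷/1.884 × 10⁻²⁸) = √(8.880) = 2.98.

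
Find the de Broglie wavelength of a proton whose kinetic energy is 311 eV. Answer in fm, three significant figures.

KE = 311 eV = 4.982 × 10⁻¹⁷ J.
p = √(2mKE) = √(2 × 1.673 × 10⁻²⁷ × 4.982 × 10⁻¹⁷) = 4.083 × 10⁻²² kg·m/s.
λ = h/p = 6.626 × 10⁻³⁴ / 4.083 × 10⁻²² = 1.62 × 10⁻¹² m = 1620 fm.

λ = 1620 fm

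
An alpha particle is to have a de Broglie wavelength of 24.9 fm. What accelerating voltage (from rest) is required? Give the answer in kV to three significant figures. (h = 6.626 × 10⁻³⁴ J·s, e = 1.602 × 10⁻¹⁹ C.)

V = 166 kV

p = h/λ = 6.626 × 10⁻³⁴ / 2.490 × 10⁻¹⁴ = 2.661 × 10⁻²⁰ kg·m/s.
KE = p²/(2m) = 5.328 × 10⁻¹⁴ J.
V = KE/2e = 5.328 × 10⁻¹⁴ / (2 × 1.602 × 10⁻¹⁹) = 166 kV.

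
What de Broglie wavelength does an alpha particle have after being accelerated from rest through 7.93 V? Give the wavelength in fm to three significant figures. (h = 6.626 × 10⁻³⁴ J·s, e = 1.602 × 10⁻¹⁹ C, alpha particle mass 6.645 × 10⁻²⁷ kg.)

KE = 2eV = 2 × 1.602 × 10⁻¹⁹ × 7.930 = 2.541 × 10⁻¹⁸ J.
p = √(2mKE) = √(2 × 6.645 × 10⁻²⁷ × 2.541 × 10⁻¹⁸) = 1.838 × 10⁻²² kg·m/s.
λ = h/p = 6.626 × 10⁻³⁴ / 1.838 × 10⁻²² = 3.61 × 10⁻¹² m = 3610 fm.

λ = 3610 fm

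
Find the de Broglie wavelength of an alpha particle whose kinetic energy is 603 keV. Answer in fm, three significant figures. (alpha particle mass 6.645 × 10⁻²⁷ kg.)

KE = 603 keV = 9.660 × 10⁻¹⁴ J.
p = √(2mKE) = √(2 × 6.645 × 10⁻²⁷ × 9.660 × 10⁻¹⁴) = 3.583 × 10⁻²⁰ kg·m/s.
λ = h/p = 6.626 × 10⁻³⁴ / 3.583 × 10⁻²⁰ = 1.85 × 10⁻¹⁴ m = 18.5 fm.

λ = 18.5 fm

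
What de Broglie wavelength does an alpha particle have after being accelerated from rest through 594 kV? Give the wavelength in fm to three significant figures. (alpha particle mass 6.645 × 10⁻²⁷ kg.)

λ = 13.2 fm

KE = 2eV = 2 × 1.602 × 10⁻¹⁹ × 5.940 × 10⁵ = 1.903 × 10⁻¹³ J.
p = √(2mKE) = √(2 × 6.645 × 10⁻²⁷ × 1.903 × 10⁻¹³) = 5.029 × 10⁻²⁰ kg·m/s.
λ = h/p = 6.626 × 10⁻³⁴ / 5.029 × 10⁻²⁰ = 1.32 × 10⁻¹⁴ m = 13.2 fm.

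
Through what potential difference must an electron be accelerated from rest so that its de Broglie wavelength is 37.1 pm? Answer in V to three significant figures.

V = 1090 V

p = h/λ = 6.626 × 10⁻³⁴ / 3.710 × 10⁻¹¹ = 1.786 × 10⁻²³ kg·m/s.
KE = p²/(2m) = 1.751 × 10⁻¹⁶ J.
V = KE/e = 1.751 × 10⁻¹⁶ / (1.602 × 10⁻¹⁹) = 1090 V.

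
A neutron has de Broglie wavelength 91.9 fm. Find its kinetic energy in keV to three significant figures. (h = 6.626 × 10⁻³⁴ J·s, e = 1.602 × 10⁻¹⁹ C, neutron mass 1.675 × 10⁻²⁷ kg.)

KE = 96.9 keV

p = h/λ = 6.626 × 10⁻³⁴ / 9.190 × 10⁻¹⁴ = 7.210 × 10⁻²¹ kg·m/s.
KE = p²/(2m) = (7.210 × 10⁻²¹)² / (2 × 1.675 × 10⁻²⁷) = 1.552 × 10⁻¹⁴ J = 96.9 keV.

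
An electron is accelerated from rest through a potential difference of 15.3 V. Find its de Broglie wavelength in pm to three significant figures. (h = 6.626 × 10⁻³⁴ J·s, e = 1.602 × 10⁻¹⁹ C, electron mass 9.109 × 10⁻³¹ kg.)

KE = eV = 1.602 × 10⁻¹⁹ × 15.30 = 2.451 × 10⁻¹⁸ J.
p = √(2mKE) = √(2 × 9.109 × 10⁻³¹ × 2.451 × 10⁻¹⁸) = 2.113 × 10⁻²⁴ kg·m/s.
λ = h/p = 6.626 × 10⁻³⁴ / 2.113 × 10⁻²⁴ = 3.14 × 10⁻¹⁰ m = 314 pm.

λ = 314 pm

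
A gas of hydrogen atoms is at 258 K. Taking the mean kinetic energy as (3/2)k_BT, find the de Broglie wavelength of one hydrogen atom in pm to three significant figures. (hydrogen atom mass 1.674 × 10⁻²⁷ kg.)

λ = 157 pm

KE = (3/2)k_BT = 1.5 × 1.381 × 10⁻²³ × 258 = 5.344 × 10⁻²¹ J.
p = √(2mKE) = √(2 × 1.674 × 10⁻²⁷ × 5.344 × 10⁻²¹) = 4.230 × 10⁻²⁴ kg·m/s.
λ = h/p = 1.57 × 10⁻¹⁰ m = 157 pm.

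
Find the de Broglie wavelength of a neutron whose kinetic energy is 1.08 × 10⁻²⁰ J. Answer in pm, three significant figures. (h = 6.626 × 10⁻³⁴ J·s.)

p = √(2mKE) = √(2 × 1.675 × 10⁻²⁷ × 1.080 × 10⁻²⁰) = 6.015 × 10⁻²⁴ kg·m/s.
λ = h/p = 6.626 × 10⁻³⁴ / 6.015 × 10⁻²⁴ = 1.10 × 10⁻¹⁰ m = 110 pm.

λ = 110 pm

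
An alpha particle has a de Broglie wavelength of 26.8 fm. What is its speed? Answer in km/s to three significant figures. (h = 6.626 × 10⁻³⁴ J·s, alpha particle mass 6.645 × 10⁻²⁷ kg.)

p = h/λ = 6.626 × 10⁻³⁴ / 2.680 × 10⁻¹⁴ = 2.472 × 10⁻²⁰ kg·m/s.
v = p/m = 2.472 × 10⁻²⁰ / 6.645 × 10⁻²⁷ = 3.72 × 10⁶ m/s = 3720 km/s.

v = 3720 km/s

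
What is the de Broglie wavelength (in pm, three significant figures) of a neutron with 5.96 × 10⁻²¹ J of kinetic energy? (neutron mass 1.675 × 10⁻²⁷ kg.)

λ = 148 pm

p = √(2mKE) = √(2 × 1.675 × 10⁻²⁷ × 5.960 × 10⁻²¹) = 4.468 × 10⁻²⁴ kg·m/s.
λ = h/p = 6.626 × 10⁻³⁴ / 4.468 × 10⁻²⁴ = 1.48 × 10⁻¹⁰ m = 148 pm.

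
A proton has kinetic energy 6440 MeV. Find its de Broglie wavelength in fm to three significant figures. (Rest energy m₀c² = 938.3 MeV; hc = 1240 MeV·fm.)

λ = 0.169 fm

Total energy E = KE + m₀c² = 6440 + 938.3 = 7378.3 MeV.
(pc)² = E² − (m₀c²)² = (7378.3)² − (938.3)² = 5.356 × 10⁷ MeV², so pc = 7318 MeV.
λ = hc/(pc) = 1240 MeV·fm / 7318 MeV = 0.169 fm.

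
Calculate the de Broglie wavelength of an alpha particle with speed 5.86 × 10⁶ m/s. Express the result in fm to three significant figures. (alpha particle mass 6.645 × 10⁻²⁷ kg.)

p = mv = 6.645 × 10⁻²⁷ × 5.86 × 10⁶ = 3.894 × 10⁻²⁰ kg·m/s.
λ = h/p = 6.626 × 10⁻³⁴ / 3.894 × 10⁻²⁰ = 1.70 × 10⁻¹⁴ m = 17.0 fm.

λ = 17.0 fm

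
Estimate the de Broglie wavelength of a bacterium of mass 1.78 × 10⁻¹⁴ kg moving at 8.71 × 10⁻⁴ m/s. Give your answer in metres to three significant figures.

p = mv = 1.78 × 10⁻¹⁴ × 8.71 × 10⁻⁴ = 1.550 × 10⁻¹⁷ kg·m/s.
λ = h/p = 6.626 × 10⁻³⁴ / 1.550 × 10⁻¹⁷ = 4.27 × 10⁻¹⁷ m.

λ = 4.27 × 10⁻¹⁷ m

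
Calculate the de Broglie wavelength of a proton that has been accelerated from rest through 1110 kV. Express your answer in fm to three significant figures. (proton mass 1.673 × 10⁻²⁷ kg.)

λ = 27.2 fm

KE = eV = 1.602 × 10⁻¹⁹ × 1.110 × 10⁶ = 1.778 × 10⁻¹³ J.
p = √(2mKE) = √(2 × 1.673 × 10⁻²⁷ × 1.778 × 10⁻¹³) = 2.439 × 10⁻²⁰ kg·m/s.
λ = h/p = 6.626 × 10⁻³⁴ / 2.439 × 10⁻²⁰ = 2.72 × 10⁻¹⁴ m = 27.2 fm.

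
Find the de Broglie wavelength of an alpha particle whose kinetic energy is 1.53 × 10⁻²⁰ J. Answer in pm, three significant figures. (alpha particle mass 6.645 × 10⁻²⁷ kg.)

λ = 46.5 pm

p = √(2mKE) = √(2 × 6.645 × 10⁻²⁷ × 1.530 × 10⁻²⁰) = 1.426 × 10⁻²³ kg·m/s.
λ = h/p = 6.626 × 10⁻³⁴ / 1.426 × 10⁻²³ = 4.65 × 10⁻¹¹ m = 46.5 pm.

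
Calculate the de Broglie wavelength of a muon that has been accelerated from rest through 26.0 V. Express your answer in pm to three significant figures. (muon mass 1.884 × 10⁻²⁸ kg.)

KE = eV = 1.602 × 10⁻¹⁹ × 26.00 = 4.165 × 10⁻¹⁸ J.
p = √(2mKE) = √(2 × 1.884 × 10⁻²⁸ × 4.165 × 10⁻¹⁸) = 3.962 × 10⁻²³ kg·m/s.
λ = h/p = 6.626 × 10⁻³⁴ / 3.962 × 10⁻²³ = 1.67 × 10⁻¹¹ m = 16.7 pm.

λ = 16.7 pm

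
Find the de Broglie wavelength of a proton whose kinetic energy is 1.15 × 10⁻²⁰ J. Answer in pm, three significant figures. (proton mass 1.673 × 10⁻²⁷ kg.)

p = √(2mKE) = √(2 × 1.673 × 10⁻²⁷ × 1.150 × 10⁻²⁰) = 6.203 × 10⁻²⁴ kg·m/s.
λ = h/p = 6.626 × 10⁻³⁴ / 6.203 × 10⁻²⁴ = 1.07 × 10⁻¹⁰ m = 107 pm.

λ = 107 pm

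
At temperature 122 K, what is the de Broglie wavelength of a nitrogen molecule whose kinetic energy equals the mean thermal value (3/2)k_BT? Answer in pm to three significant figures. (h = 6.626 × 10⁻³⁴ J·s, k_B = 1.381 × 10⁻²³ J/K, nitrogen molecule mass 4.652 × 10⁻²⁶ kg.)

KE = (3/2)k_BT = 1.5 × 1.381 × 10⁻²³ × 122 = 2.527 × 10⁻²¹ J.
p = √(2mKE) = √(2 × 4.652 × 10⁻²⁶ × 2.527 × 10⁻²¹) = 1.533 × 10⁻²³ kg·m/s.
λ = h/p = 4.32 × 10⁻¹¹ m = 43.2 pm.

λ = 43.2 pm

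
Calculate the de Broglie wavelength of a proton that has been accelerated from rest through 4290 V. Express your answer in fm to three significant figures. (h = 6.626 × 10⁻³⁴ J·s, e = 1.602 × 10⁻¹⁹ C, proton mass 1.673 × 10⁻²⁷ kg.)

λ = 437 fm

KE = eV = 1.602 × 10⁻¹⁹ × 4290 = 6.873 × 10⁻¹⁶ J.
p = √(2mKE) = √(2 × 1.673 × 10⁻²⁷ × 6.873 × 10⁻¹⁶) = 1.516 × 10⁻²¹ kg·m/s.
λ = h/p = 6.626 × 10⁻³⁴ / 1.516 × 10⁻²¹ = 4.37 × 10⁻¹³ m = 437 fm.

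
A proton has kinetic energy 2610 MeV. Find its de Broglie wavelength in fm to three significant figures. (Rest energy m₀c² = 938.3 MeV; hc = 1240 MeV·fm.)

λ = 0.362 fm

Total energy E = KE + m₀c² = 2610 + 938.3 = 3548.3 MeV.
(pc)² = E² − (m₀c²)² = (3548.3)² − (938.3)² = 1.171 × 10⁷ MeV², so pc = 3422 MeV.
λ = hc/(pc) = 1240 MeV·fm / 3422 MeV = 0.362 fm.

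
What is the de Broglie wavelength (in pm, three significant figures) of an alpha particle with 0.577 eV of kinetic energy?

KE = 0.577 eV = 9.244 × 10⁻²⁰ J.
p = √(2mKE) = √(2 × 6.645 × 10⁻²⁷ × 9.244 × 10⁻²⁰) = 3.505 × 10⁻²³ kg·m/s.
λ = h/p = 6.626 × 10⁻³⁴ / 3.505 × 10⁻²³ = 1.89 × 10⁻¹¹ m = 18.9 pm.

λ = 18.9 pm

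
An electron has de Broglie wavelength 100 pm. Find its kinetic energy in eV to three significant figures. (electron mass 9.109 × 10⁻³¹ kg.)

p = h/λ = 6.626 × 10⁻³⁴ / 1.000 × 10⁻¹⁰ = 6.626 × 10⁻²⁴ kg·m/s.
KE = p²/(2m) = (6.626 × 10⁻²⁴)² / (2 × 9.109 × 10⁻³¹) = 2.410 × 10⁻¹⁷ J = 150 eV.

KE = 150 eV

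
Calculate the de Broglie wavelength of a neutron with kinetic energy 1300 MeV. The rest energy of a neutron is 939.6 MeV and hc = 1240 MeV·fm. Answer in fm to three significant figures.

λ = 0.610 fm

Total energy E = KE + m₀c² = 1300 + 939.6 = 2239.6 MeV.
(pc)² = E² − (m₀c²)² = (2239.6)² − (939.6)² = 4.133 × 10⁶ MeV², so pc = 2033 MeV.
λ = hc/(pc) = 1240 MeV·fm / 2033 MeV = 0.610 fm.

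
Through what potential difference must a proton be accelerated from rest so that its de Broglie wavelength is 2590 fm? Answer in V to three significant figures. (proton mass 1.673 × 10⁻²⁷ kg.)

p = h/λ = 6.626 × 10⁻³⁴ / 2.590 × 10⁻¹² = 2.558 × 10⁻²² kg·m/s.
KE = p²/(2m) = 1.956 × 10⁻¹⁷ J.
V = KE/e = 1.956 × 10⁻¹⁷ / (1.602 × 10⁻¹⁹) = 122 V.

V = 122 V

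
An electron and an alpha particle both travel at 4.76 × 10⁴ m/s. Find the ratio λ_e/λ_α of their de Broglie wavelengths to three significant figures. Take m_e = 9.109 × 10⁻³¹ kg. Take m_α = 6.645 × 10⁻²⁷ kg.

At fixed v, p = mv so λ = h/(mv) ∝ 1/m.
λ_e/λ_α = m_α/m_e = 6.645 × 10⁻²⁷/9.109 × 10⁻³¹ = 7290.

λ_e/λ_α = 7290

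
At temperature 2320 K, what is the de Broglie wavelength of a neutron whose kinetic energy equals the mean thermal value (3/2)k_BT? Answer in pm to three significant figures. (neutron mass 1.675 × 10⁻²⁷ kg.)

λ = 52.2 pm

KE = (3/2)k_BT = 1.5 × 1.381 × 10⁻²³ × 2320 = 4.806 × 10⁻²⁰ J.
p = √(2mKE) = √(2 × 1.675 × 10⁻²⁷ × 4.806 × 10⁻²⁰) = 1.269 × 10⁻²³ kg·m/s.
λ = h/p = 5.22 × 10⁻¹¹ m = 52.2 pm.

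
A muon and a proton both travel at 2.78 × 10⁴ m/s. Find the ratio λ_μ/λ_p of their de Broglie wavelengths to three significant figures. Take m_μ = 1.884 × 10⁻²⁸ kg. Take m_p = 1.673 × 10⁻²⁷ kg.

λ_μ/λ_p = 8.88

At fixed v, p = mv so λ = h/(mv) ∝ 1/m.
λ_μ/λ_p = m_p/m_μ = 1.673 × 10⁻²⁷/1.884 × 10⁻²⁸ = 8.88.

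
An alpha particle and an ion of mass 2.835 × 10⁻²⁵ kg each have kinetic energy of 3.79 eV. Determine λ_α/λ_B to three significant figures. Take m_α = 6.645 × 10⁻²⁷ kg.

At fixed KE, p = √(2mKE) so λ = h/p ∝ 1/√m.
λ_α/λ_B = √(m_B/m_α) = √(2.835 × 10⁻²⁵/6.645 × 10⁻²⁷) = √(42.66) = 6.53.

λ_α/λ_B = 6.53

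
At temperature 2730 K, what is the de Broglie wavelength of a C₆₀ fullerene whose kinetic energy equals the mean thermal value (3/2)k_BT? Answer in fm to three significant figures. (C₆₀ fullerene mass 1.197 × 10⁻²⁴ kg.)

λ = 1800 fm

KE = (3/2)k_BT = 1.5 × 1.381 × 10⁻²³ × 2730 = 5.655 × 10⁻²⁰ J.
p = √(2mKE) = √(2 × 1.197 × 10⁻²⁴ × 5.655 × 10⁻²⁰) = 3.679 × 10⁻²² kg·m/s.
λ = h/p = 1.80 × 10⁻¹² m = 1800 fm.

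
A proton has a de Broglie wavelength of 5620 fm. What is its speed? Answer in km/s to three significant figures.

p = h/λ = 6.626 × 10⁻³⁴ / 5.620 × 10⁻¹² = 1.179 × 10⁻²² kg·m/s.
v = p/m = 1.179 × 10⁻²² / 1.673 × 10⁻²⁷ = 7.05 × 10⁴ m/s = 70.5 km/s.

v = 70.5 km/s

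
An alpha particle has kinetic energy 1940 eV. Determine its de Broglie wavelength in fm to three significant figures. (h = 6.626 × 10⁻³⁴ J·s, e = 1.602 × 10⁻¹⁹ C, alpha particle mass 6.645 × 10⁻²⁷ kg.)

λ = 326 fm

KE = 1940 eV = 3.108 × 10⁻¹⁶ J.
p = √(2mKE) = √(2 × 6.645 × 10⁻²⁷ × 3.108 × 10⁻¹⁶) = 2.032 × 10⁻²¹ kg·m/s.
λ = h/p = 6.626 × 10⁻³⁴ / 2.032 × 10⁻²¹ = 3.26 × 10⁻¹³ m = 326 fm.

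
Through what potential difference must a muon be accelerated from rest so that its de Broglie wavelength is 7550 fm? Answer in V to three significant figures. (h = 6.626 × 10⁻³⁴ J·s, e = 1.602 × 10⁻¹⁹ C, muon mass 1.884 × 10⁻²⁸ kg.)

p = h/λ = 6.626 × 10⁻³⁴ / 7.550 × 10⁻¹² = 8.776 × 10⁻²³ kg·m/s.
KE = p²/(2m) = 2.044 × 10⁻¹⁷ J.
V = KE/e = 2.044 × 10⁻¹⁷ / (1.602 × 10⁻¹⁹) = 128 V.

V = 128 V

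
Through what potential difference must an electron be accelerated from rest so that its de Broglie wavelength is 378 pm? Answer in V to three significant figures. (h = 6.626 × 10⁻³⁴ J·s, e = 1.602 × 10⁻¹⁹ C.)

V = 10.5 V

p = h/λ = 6.626 × 10⁻³⁴ / 3.780 × 10⁻¹⁰ = 1.753 × 10⁻²⁴ kg·m/s.
KE = p²/(2m) = 1.687 × 10⁻¹⁸ J.
V = KE/e = 1.687 × 10⁻¹⁸ / (1.602 × 10⁻¹⁹) = 10.5 V.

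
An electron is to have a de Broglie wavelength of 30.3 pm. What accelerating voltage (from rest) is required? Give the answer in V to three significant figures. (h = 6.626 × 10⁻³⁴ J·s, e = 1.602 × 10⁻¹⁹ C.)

p = h/λ = 6.626 × 10⁻³⁴ / 3.030 × 10⁻¹¹ = 2.187 × 10⁻²³ kg·m/s.
KE = p²/(2m) = 2.625 × 10⁻¹⁶ J.
V = KE/e = 2.625 × 10⁻¹⁶ / (1.602 × 10⁻¹⁹) = 1640 V.

V = 1640 V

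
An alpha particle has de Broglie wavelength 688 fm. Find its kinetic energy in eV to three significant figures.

p = h/λ = 6.626 × 10⁻³⁴ / 6.880 × 10⁻¹³ = 9.631 × 10⁻²² kg·m/s.
KE = p²/(2m) = (9.631 × 10⁻²²)² / (2 × 6.645 × 10⁻²⁷) = 6.979 × 10⁻¹⁷ J = 436 eV.

KE = 436 eV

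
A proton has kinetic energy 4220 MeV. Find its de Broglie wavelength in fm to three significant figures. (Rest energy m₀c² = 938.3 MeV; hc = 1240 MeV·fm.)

λ = 0.244 fm

Total energy E = KE + m₀c² = 4220 + 938.3 = 5158.3 MeV.
(pc)² = E² − (m₀c²)² = (5158.3)² − (938.3)² = 2.573 × 10⁷ MeV², so pc = 5072 MeV.
λ = hc/(pc) = 1240 MeV·fm / 5072 MeV = 0.244 fm.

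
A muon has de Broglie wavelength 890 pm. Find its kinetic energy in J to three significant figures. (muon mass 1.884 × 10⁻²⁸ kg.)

p = h/λ = 6.626 × 10⁻³⁴ / 8.900 × 10⁻¹⁰ = 7.445 × 10⁻²⁵ kg·m/s.
KE = p²/(2m) = (7.445 × 10⁻²⁵)² / (2 × 1.884 × 10⁻²⁸) = 1.471 × 10⁻²¹ J = 1.47 × 10⁻²¹ J.

KE = 1.47 × 10⁻²¹ J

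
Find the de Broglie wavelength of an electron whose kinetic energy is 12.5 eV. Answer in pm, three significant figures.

KE = 12.5 eV = 2.003 × 10⁻¹⁸ J.
p = √(2mKE) = √(2 × 9.109 × 10⁻³¹ × 2.003 × 10⁻¹⁸) = 1.910 × 10⁻²⁴ kg·m/s.
λ = h/p = 6.626 × 10⁻³⁴ / 1.910 × 10⁻²⁴ = 3.47 × 10⁻¹⁰ m = 347 pm.

λ = 347 pm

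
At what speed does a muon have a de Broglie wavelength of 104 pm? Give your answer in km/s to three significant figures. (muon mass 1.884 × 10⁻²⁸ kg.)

v = 33.8 km/s

p = h/λ = 6.626 × 10⁻³⁴ / 1.040 × 10⁻¹⁰ = 6.371 × 10⁻²⁴ kg·m/s.
v = p/m = 6.371 × 10⁻²⁴ / 1.884 × 10⁻²⁸ = 3.38 × 10⁴ m/s = 33.8 km/s.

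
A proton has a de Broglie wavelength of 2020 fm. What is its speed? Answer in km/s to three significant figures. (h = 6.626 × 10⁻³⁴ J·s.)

v = 196 km/s

p = h/λ = 6.626 × 10⁻³⁴ / 2.020 × 10⁻¹² = 3.280 × 10⁻²² kg·m/s.
v = p/m = 3.280 × 10⁻²² / 1.673 × 10⁻²⁷ = 1.96 × 10⁵ m/s = 196 km/s.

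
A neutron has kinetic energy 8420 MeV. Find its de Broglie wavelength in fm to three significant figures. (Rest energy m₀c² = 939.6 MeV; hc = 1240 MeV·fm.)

λ = 0.133 fm

Total energy E = KE + m₀c² = 8420 + 939.6 = 9359.6 MeV.
(pc)² = E² − (m₀c²)² = (9359.6)² − (939.6)² = 8.672 × 10⁷ MeV², so pc = 9312 MeV.
λ = hc/(pc) = 1240 MeV·fm / 9312 MeV = 0.133 fm.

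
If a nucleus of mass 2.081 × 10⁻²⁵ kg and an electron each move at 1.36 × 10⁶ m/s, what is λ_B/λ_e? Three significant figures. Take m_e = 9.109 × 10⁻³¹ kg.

λ_B/λ_e = 4.38 × 10⁻⁶

At fixed v, p = mv so λ = h/(mv) ∝ 1/m.
λ_B/λ_e = m_e/m_B = 9.109 × 10⁻³¹/2.081 × 10⁻²⁵ = 4.38 × 10⁻⁶.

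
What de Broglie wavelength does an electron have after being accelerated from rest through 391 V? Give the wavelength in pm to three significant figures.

λ = 62.0 pm

KE = eV = 1.602 × 10⁻¹⁹ × 391.0 = 6.264 × 10⁻¹⁷ J.
p = √(2mKE) = √(2 × 9.109 × 10⁻³¹ × 6.264 × 10⁻¹⁷) = 1.068 × 10⁻²³ kg·m/s.
λ = h/p = 6.626 × 10⁻³⁴ / 1.068 × 10⁻²³ = 6.20 × 10⁻¹¹ m = 62.0 pm.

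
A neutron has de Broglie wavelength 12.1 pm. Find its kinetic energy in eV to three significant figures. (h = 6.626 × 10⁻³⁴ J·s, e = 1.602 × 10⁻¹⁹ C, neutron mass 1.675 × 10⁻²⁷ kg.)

p = h/λ = 6.626 × 10⁻³⁴ / 1.210 × 10⁻¹¹ = 5.476 × 10⁻²³ kg·m/s.
KE = p²/(2m) = (5.476 × 10⁻²³)² / (2 × 1.675 × 10⁻²⁷) = 8.951 × 10⁻¹⁹ J = 5.59 eV.

KE = 5.59 eV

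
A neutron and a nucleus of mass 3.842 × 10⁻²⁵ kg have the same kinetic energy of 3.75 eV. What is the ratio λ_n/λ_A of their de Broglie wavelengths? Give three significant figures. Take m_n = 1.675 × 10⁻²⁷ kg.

λ_n/λ_A = 15.1

At fixed KE, p = √(2mKE) so λ = h/p ∝ 1/√m.
λ_n/λ_A = √(m_A/m_n) = √(3.842 × 10⁻²⁵/1.675 × 10⁻²⁷) = √(229.4) = 15.1.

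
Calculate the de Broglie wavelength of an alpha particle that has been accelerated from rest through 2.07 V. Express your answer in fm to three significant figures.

KE = 2eV = 2 × 1.602 × 10⁻¹⁹ × 2.070 = 6.632 × 10⁻¹⁹ J.
p = √(2mKE) = √(2 × 6.645 × 10⁻²⁷ × 6.632 × 10⁻¹⁹) = 9.388 × 10⁻²³ kg·m/s.
λ = h/p = 6.626 × 10⁻³⁴ / 9.388 × 10⁻²³ = 7.06 × 10⁻¹² m = 7060 fm.

λ = 7060 fm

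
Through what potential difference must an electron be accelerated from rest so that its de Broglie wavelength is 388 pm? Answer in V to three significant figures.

V = 9.99 V

p = h/λ = 6.626 × 10⁻³⁴ / 3.880 × 10⁻¹⁰ = 1.708 × 10⁻²⁴ kg·m/s.
KE = p²/(2m) = 1.601 × 10⁻¹⁸ J.
V = KE/e = 1.601 × 10⁻¹⁸ / (1.602 × 10⁻¹⁹) = 9.99 V.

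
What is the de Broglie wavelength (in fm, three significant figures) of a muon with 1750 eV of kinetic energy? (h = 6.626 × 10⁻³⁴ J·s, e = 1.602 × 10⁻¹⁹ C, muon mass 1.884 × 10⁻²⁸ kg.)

λ = 2040 fm

KE = 1750 eV = 2.804 × 10⁻¹⁶ J.
p = √(2mKE) = √(2 × 1.884 × 10⁻²⁸ × 2.804 × 10⁻¹⁶) = 3.250 × 10⁻²² kg·m/s.
λ = h/p = 6.626 × 10⁻³⁴ / 3.250 × 10⁻²² = 2.04 × 10⁻¹² m = 2040 fm.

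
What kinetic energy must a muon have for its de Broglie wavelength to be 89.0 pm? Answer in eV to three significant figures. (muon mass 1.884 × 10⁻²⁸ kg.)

p = h/λ = 6.626 × 10⁻³⁴ / 8.900 × 10⁻¹¹ = 7.445 × 10⁻²⁴ kg·m/s.
KE = p²/(2m) = (7.445 × 10⁻²⁴)² / (2 × 1.884 × 10⁻²⁸) = 1.471 × 10⁻¹⁹ J = 0.918 eV.

KE = 0.918 eV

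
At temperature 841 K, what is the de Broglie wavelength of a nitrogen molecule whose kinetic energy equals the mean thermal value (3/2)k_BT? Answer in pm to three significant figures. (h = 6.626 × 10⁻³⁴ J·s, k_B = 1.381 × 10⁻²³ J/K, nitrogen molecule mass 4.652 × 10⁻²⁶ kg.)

λ = 16.5 pm

KE = (3/2)k_BT = 1.5 × 1.381 × 10⁻²³ × 841 = 1.742 × 10⁻²⁰ J.
p = √(2mKE) = √(2 × 4.652 × 10⁻²⁶ × 1.742 × 10⁻²⁰) = 4.026 × 10⁻²³ kg·m/s.
λ = h/p = 1.65 × 10⁻¹¹ m = 16.5 pm.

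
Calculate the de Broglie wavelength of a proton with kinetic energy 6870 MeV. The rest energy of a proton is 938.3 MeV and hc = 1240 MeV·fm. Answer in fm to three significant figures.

Total energy E = KE + m₀c² = 6870 + 938.3 = 7808.3 MeV.
(pc)² = E² − (m₀c²)² = (7808.3)² − (938.3)² = 6.009 × 10⁷ MeV², so pc = 7752 MeV.
λ = hc/(pc) = 1240 MeV·fm / 7752 MeV = 0.160 fm.

λ = 0.160 fm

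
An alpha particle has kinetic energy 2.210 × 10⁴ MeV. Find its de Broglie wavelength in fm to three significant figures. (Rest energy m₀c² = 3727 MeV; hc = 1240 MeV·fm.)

Total energy E = KE + m₀c² = 2.210 × 10⁴ + 3727 = 25827 MeV.
(pc)² = E² − (m₀c²)² = (25827)² − (3727)² = 6.531 × 10⁸ MeV², so pc = 2.556 × 10⁴ MeV.
λ = hc/(pc) = 1240 MeV·fm / 2.556 × 10⁴ MeV = 0.0485 fm.

λ = 0.0485 fm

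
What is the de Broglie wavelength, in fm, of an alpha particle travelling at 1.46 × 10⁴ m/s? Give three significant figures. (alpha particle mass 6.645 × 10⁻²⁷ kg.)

p = mv = 6.645 × 10⁻²⁷ × 1.46 × 10⁴ = 9.702 × 10⁻²³ kg·m/s.
λ = h/p = 6.626 × 10⁻³⁴ / 9.702 × 10⁻²³ = 6.83 × 10⁻¹² m = 6830 fm.

λ = 6830 fm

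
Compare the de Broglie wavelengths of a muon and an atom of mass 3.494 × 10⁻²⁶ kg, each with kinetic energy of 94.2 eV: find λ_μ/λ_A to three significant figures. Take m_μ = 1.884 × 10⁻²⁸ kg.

At fixed KE, p = √(2mKE) so λ = h/p ∝ 1/√m.
λ_μ/λ_A = √(m_A/m_μ) = √(3.494 × 10⁻²⁶/1.884 × 10⁻²⁸) = √(185.5) = 13.6.

λ_μ/λ_A = 13.6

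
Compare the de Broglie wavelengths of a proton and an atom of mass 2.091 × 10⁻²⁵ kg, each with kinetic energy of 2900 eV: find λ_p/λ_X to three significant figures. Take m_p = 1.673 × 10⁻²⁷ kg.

At fixed KE, p = √(2mKE) so λ = h/p ∝ 1/√m.
λ_p/λ_X = √(m_X/m_p) = √(2.091 × 10⁻²⁵/1.673 × 10⁻²⁷) = √(125.0) = 11.2.

λ_p/λ_X = 11.2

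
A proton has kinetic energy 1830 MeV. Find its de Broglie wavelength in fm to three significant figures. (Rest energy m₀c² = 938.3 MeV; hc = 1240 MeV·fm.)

λ = 0.476 fm

Total energy E = KE + m₀c² = 1830 + 938.3 = 2768.3 MeV.
(pc)² = E² − (m₀c²)² = (2768.3)² − (938.3)² = 6.783 × 10⁶ MeV², so pc = 2604 MeV.
λ = hc/(pc) = 1240 MeV·fm / 2604 MeV = 0.476 fm.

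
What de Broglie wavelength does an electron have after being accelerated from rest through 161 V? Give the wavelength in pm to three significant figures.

KE = eV = 1.602 × 10⁻¹⁹ × 161.0 = 2.579 × 10⁻¹⁷ J.
p = √(2mKE) = √(2 × 9.109 × 10⁻³¹ × 2.579 × 10⁻¹⁷) = 6.855 × 10⁻²⁴ kg·m/s.
λ = h/p = 6.626 × 10⁻³⁴ / 6.855 × 10⁻²⁴ = 9.67 × 10⁻¹¹ m = 96.7 pm.

λ = 96.7 pm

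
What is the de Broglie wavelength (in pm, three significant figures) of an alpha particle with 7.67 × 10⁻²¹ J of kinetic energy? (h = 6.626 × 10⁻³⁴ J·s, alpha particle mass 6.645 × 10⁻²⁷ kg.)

p = √(2mKE) = √(2 × 6.645 × 10⁻²⁷ × 7.670 × 10⁻²¹) = 1.010 × 10⁻²³ kg·m/s.
λ = h/p = 6.626 × 10⁻³⁴ / 1.010 × 10⁻²³ = 6.56 × 10⁻¹¹ m = 65.6 pm.

λ = 65.6 pm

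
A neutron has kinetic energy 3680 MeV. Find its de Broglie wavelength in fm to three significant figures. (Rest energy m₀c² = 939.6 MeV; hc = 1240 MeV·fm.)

λ = 0.274 fm

Total energy E = KE + m₀c² = 3680 + 939.6 = 4619.6 MeV.
(pc)² = E² − (m₀c²)² = (4619.6)² − (939.6)² = 2.046 × 10⁷ MeV², so pc = 4523 MeV.
λ = hc/(pc) = 1240 MeV·fm / 4523 MeV = 0.274 fm.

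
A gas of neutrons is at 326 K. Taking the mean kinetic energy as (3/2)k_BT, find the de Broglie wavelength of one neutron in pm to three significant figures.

KE = (3/2)k_BT = 1.5 × 1.381 × 10⁻²³ × 326 = 6.753 × 10⁻²¹ J.
p = √(2mKE) = √(2 × 1.675 × 10⁻²⁷ × 6.753 × 10⁻²¹) = 4.756 × 10⁻²⁴ kg·m/s.
λ = h/p = 1.39 × 10⁻¹⁰ m = 139 pm.

λ = 139 pm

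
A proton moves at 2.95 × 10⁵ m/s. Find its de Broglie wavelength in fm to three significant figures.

λ = 1340 fm

p = mv = 1.673 × 10⁻²⁷ × 2.95 × 10⁵ = 4.935 × 10⁻²² kg·m/s.
λ = h/p = 6.626 × 10⁻³⁴ / 4.935 × 10⁻²² = 1.34 × 10⁻¹² m = 1340 fm.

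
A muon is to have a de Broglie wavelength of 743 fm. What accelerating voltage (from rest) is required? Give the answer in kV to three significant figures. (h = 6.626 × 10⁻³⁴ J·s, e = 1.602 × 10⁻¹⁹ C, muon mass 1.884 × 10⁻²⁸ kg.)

p = h/λ = 6.626 × 10⁻³⁴ / 7.430 × 10⁻¹³ = 8.918 × 10⁻²² kg·m/s.
KE = p²/(2m) = 2.111 × 10⁻¹⁵ J.
V = KE/e = 2.111 × 10⁻¹⁵ / (1.602 × 10⁻¹⁹) = 13.2 kV.

V = 13.2 kV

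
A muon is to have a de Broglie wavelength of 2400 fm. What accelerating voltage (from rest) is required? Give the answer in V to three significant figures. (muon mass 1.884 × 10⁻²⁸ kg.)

p = h/λ = 6.626 × 10⁻³⁴ / 2.400 × 10⁻¹² = 2.761 × 10⁻²² kg·m/s.
KE = p²/(2m) = 2.023 × 10⁻¹⁶ J.
V = KE/e = 2.023 × 10⁻¹⁶ / (1.602 × 10⁻¹⁹) = 1260 V.

V = 1260 V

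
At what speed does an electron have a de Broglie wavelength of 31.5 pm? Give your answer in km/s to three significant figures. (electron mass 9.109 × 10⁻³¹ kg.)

v = 2.31 × 10⁴ km/s

p = h/λ = 6.626 × 10⁻³⁴ / 3.150 × 10⁻¹¹ = 2.103 × 10⁻²³ kg·m/s.
v = p/m = 2.103 × 10⁻²³ / 9.109 × 10⁻³¹ = 2.31 × 10⁷ m/s = 2.31 × 10⁴ km/s.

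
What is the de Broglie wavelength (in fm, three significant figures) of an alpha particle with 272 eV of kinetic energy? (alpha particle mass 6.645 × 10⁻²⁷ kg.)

λ = 871 fm

KE = 272 eV = 4.357 × 10⁻¹⁷ J.
p = √(2mKE) = √(2 × 6.645 × 10⁻²⁷ × 4.357 × 10⁻¹⁷) = 7.610 × 10⁻²² kg·m/s.
λ = h/p = 6.626 × 10⁻³⁴ / 7.610 × 10⁻²² = 8.71 × 10⁻¹³ m = 871 fm.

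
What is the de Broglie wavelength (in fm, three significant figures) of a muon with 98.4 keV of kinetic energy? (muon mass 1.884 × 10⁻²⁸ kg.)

λ = 272 fm

KE = 98.4 keV = 1.576 × 10⁻¹⁴ J.
p = √(2mKE) = √(2 × 1.884 × 10⁻²⁸ × 1.576 × 10⁻¹⁴) = 2.437 × 10⁻²¹ kg·m/s.
λ = h/p = 6.626 × 10⁻³⁴ / 2.437 × 10⁻²¹ = 2.72 × 10⁻¹³ m = 272 fm.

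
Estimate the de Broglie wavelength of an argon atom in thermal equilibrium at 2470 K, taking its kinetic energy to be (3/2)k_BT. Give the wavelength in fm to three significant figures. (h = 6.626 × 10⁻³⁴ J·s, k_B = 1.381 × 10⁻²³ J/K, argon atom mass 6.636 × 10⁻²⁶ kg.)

λ = 8040 fm

KE = (3/2)k_BT = 1.5 × 1.381 × 10⁻²³ × 2470 = 5.117 × 10⁻²⁰ J.
p = √(2mKE) = √(2 × 6.636 × 10⁻²⁶ × 5.117 × 10⁻²⁰) = 8.241 × 10⁻²³ kg·m/s.
λ = h/p = 8.04 × 10⁻¹² m = 8040 fm.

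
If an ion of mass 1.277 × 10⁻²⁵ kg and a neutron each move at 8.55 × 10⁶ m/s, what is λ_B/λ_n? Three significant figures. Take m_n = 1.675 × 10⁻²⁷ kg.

At fixed v, p = mv so λ = h/(mv) ∝ 1/m.
λ_B/λ_n = m_n/m_B = 1.675 × 10⁻²⁷/1.277 × 10⁻²⁵ = 0.0131.

λ_B/λ_n = 0.0131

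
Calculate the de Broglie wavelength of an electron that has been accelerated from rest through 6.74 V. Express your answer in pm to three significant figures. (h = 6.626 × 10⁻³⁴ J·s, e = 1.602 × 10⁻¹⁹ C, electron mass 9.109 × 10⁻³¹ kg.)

KE = eV = 1.602 × 10⁻¹⁹ × 6.740 = 1.080 × 10⁻¹⁸ J.
p = √(2mKE) = √(2 × 9.109 × 10⁻³¹ × 1.080 × 10⁻¹⁸) = 1.403 × 10⁻²⁴ kg·m/s.
λ = h/p = 6.626 × 10⁻³⁴ / 1.403 × 10⁻²⁴ = 4.72 × 10⁻¹⁰ m = 472 pm.

λ = 472 pm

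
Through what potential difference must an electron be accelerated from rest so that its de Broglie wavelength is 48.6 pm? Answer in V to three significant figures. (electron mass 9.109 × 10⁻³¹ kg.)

V = 637 V

p = h/λ = 6.626 × 10⁻³⁴ / 4.860 × 10⁻¹¹ = 1.363 × 10⁻²³ kg·m/s.
KE = p²/(2m) = 1.020 × 10⁻¹⁶ J.
V = KE/e = 1.020 × 10⁻¹⁶ / (1.602 × 10⁻¹⁹) = 637 V.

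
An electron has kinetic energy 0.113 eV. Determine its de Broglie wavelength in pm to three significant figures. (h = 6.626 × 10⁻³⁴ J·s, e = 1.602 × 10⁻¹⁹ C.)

λ = 3650 pm

KE = 0.113 eV = 1.810 × 10⁻²⁰ J.
p = √(2mKE) = √(2 × 9.109 × 10⁻³¹ × 1.810 × 10⁻²⁰) = 1.816 × 10⁻²⁵ kg·m/s.
λ = h/p = 6.626 × 10⁻³⁴ / 1.816 × 10⁻²⁵ = 3.65 × 10⁻⁹ m = 3650 pm.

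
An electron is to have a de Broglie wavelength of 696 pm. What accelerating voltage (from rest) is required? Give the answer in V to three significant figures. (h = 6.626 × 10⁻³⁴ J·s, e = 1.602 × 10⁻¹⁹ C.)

p = h/λ = 6.626 × 10⁻³⁴ / 6.960 × 10⁻¹⁰ = 9.520 × 10⁻²⁵ kg·m/s.
KE = p²/(2m) = 4.975 × 10⁻¹⁹ J.
V = KE/e = 4.975 × 10⁻¹⁹ / (1.602 × 10⁻¹⁹) = 3.11 V.

V = 3.11 V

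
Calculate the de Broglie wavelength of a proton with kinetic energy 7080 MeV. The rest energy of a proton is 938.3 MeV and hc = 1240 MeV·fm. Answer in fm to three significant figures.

λ = 0.156 fm

Total energy E = KE + m₀c² = 7080 + 938.3 = 8018.3 MeV.
(pc)² = E² − (m₀c²)² = (8018.3)² − (938.3)² = 6.341 × 10⁷ MeV², so pc = 7963 MeV.
λ = hc/(pc) = 1240 MeV·fm / 7963 MeV = 0.156 fm.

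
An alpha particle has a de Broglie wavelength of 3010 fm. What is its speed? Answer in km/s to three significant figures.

v = 33.1 km/s

p = h/λ = 6.626 × 10⁻³⁴ / 3.010 × 10⁻¹² = 2.201 × 10⁻²² kg·m/s.
v = p/m = 2.201 × 10⁻²² / 6.645 × 10⁻²⁷ = 3.31 × 10⁴ m/s = 33.1 km/s.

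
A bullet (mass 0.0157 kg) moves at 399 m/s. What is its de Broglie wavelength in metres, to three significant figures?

λ = 1.06 × 10⁻³⁴ m

p = mv = 0.0157 × 399 = 6.264 kg·m/s.
λ = h/p = 6.626 × 10⁻³⁴ / 6.264 = 1.06 × 10⁻³⁴ m.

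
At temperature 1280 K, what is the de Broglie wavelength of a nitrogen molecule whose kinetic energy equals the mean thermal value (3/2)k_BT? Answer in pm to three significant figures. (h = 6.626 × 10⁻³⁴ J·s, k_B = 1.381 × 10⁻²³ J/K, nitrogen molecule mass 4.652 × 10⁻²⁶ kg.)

KE = (3/2)k_BT = 1.5 × 1.381 × 10⁻²³ × 1280 = 2.652 × 10⁻²⁰ J.
p = √(2mKE) = √(2 × 4.652 × 10⁻²⁶ × 2.652 × 10⁻²⁰) = 4.967 × 10⁻²³ kg·m/s.
λ = h/p = 1.33 × 10⁻¹¹ m = 13.3 pm.

λ = 13.3 pm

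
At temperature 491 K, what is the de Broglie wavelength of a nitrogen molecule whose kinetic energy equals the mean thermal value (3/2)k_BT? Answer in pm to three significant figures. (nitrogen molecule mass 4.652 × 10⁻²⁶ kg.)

λ = 21.5 pm

KE = (3/2)k_BT = 1.5 × 1.381 × 10⁻²³ × 491 = 1.017 × 10⁻²⁰ J.
p = √(2mKE) = √(2 × 4.652 × 10⁻²⁶ × 1.017 × 10⁻²⁰) = 3.076 × 10⁻²³ kg·m/s.
λ = h/p = 2.15 × 10⁻¹¹ m = 21.5 pm.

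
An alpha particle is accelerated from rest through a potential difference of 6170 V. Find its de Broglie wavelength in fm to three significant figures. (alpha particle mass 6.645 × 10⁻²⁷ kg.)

λ = 129 fm

KE = 2eV = 2 × 1.602 × 10⁻¹⁹ × 6170 = 1.977 × 10⁻¹⁵ J.
p = √(2mKE) = √(2 × 6.645 × 10⁻²⁷ × 1.977 × 10⁻¹⁵) = 5.126 × 10⁻²¹ kg·m/s.
λ = h/p = 6.626 × 10⁻³⁴ / 5.126 × 10⁻²¹ = 1.29 × 10⁻¹³ m = 129 fm.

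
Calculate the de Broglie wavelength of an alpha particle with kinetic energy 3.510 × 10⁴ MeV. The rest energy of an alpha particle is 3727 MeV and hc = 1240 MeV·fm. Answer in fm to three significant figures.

λ = 0.0321 fm

Total energy E = KE + m₀c² = 3.510 × 10⁴ + 3727 = 38827 MeV.
(pc)² = E² − (m₀c²)² = (38827)² − (3727)² = 1.494 × 10⁹ MeV², so pc = 3.865 × 10⁴ MeV.
λ = hc/(pc) = 1240 MeV·fm / 3.865 × 10⁴ MeV = 0.0321 fm.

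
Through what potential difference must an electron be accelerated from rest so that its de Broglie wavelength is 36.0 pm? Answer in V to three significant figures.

V = 1160 V

p = h/λ = 6.626 × 10⁻³⁴ / 3.600 × 10⁻¹¹ = 1.841 × 10⁻²³ kg·m/s.
KE = p²/(2m) = 1.860 × 10⁻¹⁶ J.
V = KE/e = 1.860 × 10⁻¹⁶ / (1.602 × 10⁻¹⁹) = 1160 V.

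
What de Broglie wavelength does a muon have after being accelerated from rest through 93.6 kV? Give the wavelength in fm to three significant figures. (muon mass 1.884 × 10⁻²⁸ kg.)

λ = 279 fm

KE = eV = 1.602 × 10⁻¹⁹ × 9.360 × 10⁴ = 1.499 × 10⁻¹⁴ J.
p = √(2mKE) = √(2 × 1.884 × 10⁻²⁸ × 1.499 × 10⁻¹⁴) = 2.377 × 10⁻²¹ kg·m/s.
λ = h/p = 6.626 × 10⁻³⁴ / 2.377 × 10⁻²¹ = 2.79 × 10⁻¹³ m = 279 fm.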